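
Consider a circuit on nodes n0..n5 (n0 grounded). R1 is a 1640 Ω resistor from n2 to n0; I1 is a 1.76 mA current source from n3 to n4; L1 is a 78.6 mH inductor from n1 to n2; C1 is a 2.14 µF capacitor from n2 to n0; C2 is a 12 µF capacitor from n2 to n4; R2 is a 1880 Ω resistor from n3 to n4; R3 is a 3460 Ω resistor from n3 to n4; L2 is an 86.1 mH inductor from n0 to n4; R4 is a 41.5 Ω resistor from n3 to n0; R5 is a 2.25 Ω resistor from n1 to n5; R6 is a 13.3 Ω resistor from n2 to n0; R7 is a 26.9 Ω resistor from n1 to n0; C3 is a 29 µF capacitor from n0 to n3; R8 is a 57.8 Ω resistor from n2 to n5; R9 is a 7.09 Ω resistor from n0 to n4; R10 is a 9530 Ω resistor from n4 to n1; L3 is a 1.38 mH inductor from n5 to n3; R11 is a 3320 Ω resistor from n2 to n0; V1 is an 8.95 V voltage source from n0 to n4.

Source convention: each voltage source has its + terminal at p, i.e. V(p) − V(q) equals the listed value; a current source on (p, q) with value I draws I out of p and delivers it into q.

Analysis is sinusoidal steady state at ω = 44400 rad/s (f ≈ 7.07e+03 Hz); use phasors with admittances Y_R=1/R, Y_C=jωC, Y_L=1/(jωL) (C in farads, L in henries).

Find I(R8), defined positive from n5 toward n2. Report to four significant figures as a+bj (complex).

0.09139+0.0004806j A

Apply KCL at each of the 5 non-ground nodes and solve the resulting linear system.
Node n1: branches {L1, R5, R7, R10} → V_1 = -2.020-0.9408j
Node n2: branches {R1, L1, C1, C2, R6, R8, R11} → V_2 = -7.470-1.051j
Node n3: branches {I1, R2, R3, R4, C3, L3} → V_3 = 0.02768+0.02084j
Node n4: branches {I1, C2, R2, R3, L2, R9, R10, V1} → V_4 = -8.950+0.000j
Node n5: branches {R5, R8, L3} → V_5 = -2.188-1.023j
Source currents: i(V1)=-1.832-0.7862j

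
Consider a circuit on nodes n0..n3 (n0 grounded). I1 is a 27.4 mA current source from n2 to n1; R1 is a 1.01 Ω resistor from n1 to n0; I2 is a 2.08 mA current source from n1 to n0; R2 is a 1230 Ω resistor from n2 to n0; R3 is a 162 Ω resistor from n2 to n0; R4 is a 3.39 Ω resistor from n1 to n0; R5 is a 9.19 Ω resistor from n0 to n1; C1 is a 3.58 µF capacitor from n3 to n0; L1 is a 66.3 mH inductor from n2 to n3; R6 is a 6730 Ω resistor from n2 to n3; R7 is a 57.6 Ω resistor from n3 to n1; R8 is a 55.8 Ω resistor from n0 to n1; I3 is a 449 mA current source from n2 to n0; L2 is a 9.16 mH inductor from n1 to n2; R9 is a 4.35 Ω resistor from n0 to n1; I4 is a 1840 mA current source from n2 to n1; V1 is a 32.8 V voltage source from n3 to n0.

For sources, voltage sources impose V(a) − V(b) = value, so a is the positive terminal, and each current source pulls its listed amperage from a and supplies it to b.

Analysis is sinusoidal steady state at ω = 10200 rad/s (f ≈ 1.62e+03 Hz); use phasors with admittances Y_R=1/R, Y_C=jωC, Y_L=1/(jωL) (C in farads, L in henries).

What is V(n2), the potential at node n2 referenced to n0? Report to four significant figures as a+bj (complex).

Element admittances at ω=10200 rad/s:
  I1: injects 0.0274 A into n1 (from n2)
  Y(R1) = 0.9901+0.000j S between n1,n0
  I2: injects 0.00208 A into n0 (from n1)
  Y(R2) = 0.0008130+0.000j S between n2,n0
  Y(R3) = 0.006173+0.000j S between n2,n0
  Y(R4) = 0.2950+0.000j S between n1,n0
  Y(R5) = 0.1088+0.000j S between n0,n1
  Y(C1) = 0.000+0.03652j S between n3,n0
  Y(L1) = 0.000-0.001479j S between n2,n3
  Y(R6) = 0.0001486+0.000j S between n2,n3
  Y(R7) = 0.01736+0.000j S between n3,n1
  Y(R8) = 0.01792+0.000j S between n0,n1
  I3: injects 0.449 A into n0 (from n2)
  Y(L2) = 0.000-0.01070j S between n1,n2
  Y(R9) = 0.2299+0.000j S between n0,n1
  I4: injects 1.84 A into n1 (from n2)
  V1: constraint V(n3)−V(n0) = 32.8
Assemble and solve the 4×4 MNA system:
  V(n1)=0.5424+0.5146j  V(n2)=-79.23-142.9j  V(n3)=32.80+0.000j
  i(V1)=-0.7880-1.044j

-79.23-142.9j V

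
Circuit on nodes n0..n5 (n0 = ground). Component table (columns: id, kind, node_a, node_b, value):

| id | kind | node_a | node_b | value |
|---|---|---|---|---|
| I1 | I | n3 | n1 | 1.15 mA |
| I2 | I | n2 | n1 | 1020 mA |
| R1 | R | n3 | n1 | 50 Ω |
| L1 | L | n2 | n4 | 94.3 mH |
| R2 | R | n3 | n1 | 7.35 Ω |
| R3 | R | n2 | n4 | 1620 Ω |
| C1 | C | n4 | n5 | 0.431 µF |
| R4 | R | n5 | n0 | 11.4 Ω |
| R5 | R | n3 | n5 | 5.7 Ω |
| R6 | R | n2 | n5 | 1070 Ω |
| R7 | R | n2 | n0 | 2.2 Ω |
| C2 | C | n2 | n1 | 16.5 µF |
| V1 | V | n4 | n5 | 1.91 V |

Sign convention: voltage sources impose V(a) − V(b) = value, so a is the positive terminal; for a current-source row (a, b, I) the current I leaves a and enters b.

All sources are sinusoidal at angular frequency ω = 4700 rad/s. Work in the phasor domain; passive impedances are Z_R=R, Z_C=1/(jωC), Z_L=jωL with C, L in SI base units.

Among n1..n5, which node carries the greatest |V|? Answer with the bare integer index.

1

Apply KCL at each of the 5 non-ground nodes and solve the resulting linear system.
Node n1: branches {I1, I2, R1, R2, C2} → V_1 = 4.928-9.617j
Node n2: branches {I2, L1, R3, R6, R7, C2} → V_2 = -0.4679+0.8782j
Node n3: branches {I1, R1, R2, R5} → V_3 = 3.600-6.936j
Node n4: branches {L1, R3, C1, V1} → V_4 = 4.335-4.551j
Node n5: branches {C1, R4, R5, R6, V1} → V_5 = 2.425-4.551j
Source currents: i(V1)=0.009284+0.01032j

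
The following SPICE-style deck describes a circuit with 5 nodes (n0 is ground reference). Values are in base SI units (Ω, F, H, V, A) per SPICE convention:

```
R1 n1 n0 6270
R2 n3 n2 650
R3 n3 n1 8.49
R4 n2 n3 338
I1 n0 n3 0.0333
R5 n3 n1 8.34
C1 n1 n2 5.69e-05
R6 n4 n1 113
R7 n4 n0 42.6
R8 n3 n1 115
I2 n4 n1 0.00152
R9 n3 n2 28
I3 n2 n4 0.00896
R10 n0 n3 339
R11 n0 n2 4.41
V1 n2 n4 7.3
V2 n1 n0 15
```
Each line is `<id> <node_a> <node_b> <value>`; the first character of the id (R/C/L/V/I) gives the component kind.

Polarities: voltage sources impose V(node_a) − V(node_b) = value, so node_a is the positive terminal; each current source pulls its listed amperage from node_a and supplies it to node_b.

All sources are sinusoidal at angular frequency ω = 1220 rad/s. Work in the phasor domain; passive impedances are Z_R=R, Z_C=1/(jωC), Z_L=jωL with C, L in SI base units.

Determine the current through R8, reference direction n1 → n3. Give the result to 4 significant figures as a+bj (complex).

0.01404-0.003240j A

MNA unknowns: 4 node voltages V₁..V_4 plus 2 source currents (V1, V2)
R1: Y=0.0001595+0.000j on G[1,0]
R2: Y=0.001538+0.000j on G[3,2]
R3: Y=0.1178+0.000j on G[3,1]
R4: Y=0.002959+0.000j on G[2,3]
I1: z[0]−=0.0333, z[3]+=0.0333
R5: Y=0.1199+0.000j on G[3,1]
C1: Y=0.000+0.06942j on G[1,2]
R6: Y=0.008850+0.000j on G[4,1]
R7: Y=0.02347+0.000j on G[4,0]
R8: Y=0.008696+0.000j on G[3,1]
I2: z[4]−=0.00152, z[1]+=0.00152
R9: Y=0.03571+0.000j on G[3,2]
I3: z[2]−=0.00896, z[4]+=0.00896
R10: Y=0.002950+0.000j on G[0,3]
R11: Y=0.2268+0.000j on G[0,2]
V1: row V2−V4=7.3, i_V1 at 2,4
V2: row V1−V0=15, i_V2 at 1,0
solve → V1=15.00+0.000j, V2=3.648+2.683j, V3=13.39+0.3726j, V4=-3.652+2.683j
aux → i_V1=-0.2582+0.08673j, i_V2=-0.7500-0.6725j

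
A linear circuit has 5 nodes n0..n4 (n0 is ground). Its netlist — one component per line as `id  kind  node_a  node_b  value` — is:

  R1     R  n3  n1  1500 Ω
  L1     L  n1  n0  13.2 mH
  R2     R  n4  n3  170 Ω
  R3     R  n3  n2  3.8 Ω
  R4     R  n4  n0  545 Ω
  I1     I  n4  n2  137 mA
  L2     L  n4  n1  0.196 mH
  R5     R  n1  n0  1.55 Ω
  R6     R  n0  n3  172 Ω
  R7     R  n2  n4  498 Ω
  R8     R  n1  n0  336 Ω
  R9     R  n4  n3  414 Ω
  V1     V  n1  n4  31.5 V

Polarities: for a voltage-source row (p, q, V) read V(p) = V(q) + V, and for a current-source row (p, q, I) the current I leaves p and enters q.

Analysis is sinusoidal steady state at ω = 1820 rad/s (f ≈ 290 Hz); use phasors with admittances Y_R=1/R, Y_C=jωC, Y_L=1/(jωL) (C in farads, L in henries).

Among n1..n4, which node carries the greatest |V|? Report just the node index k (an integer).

MNA unknowns: 4 node voltages V₁..V_4 plus 1 source current (V1)
R1: Y=0.0006667+0.000j on G[3,1]
L1: Y=0.000-0.04163j on G[1,0]
R2: Y=0.005882+0.000j on G[4,3]
R3: Y=0.2632+0.000j on G[3,2]
R4: Y=0.001835+0.000j on G[4,0]
I1: z[4]−=0.137, z[2]+=0.137
L2: Y=0.000-2.803j on G[4,1]
R5: Y=0.6452+0.000j on G[1,0]
R6: Y=0.005814+0.000j on G[0,3]
R7: Y=0.002008+0.000j on G[2,4]
R8: Y=0.002976+0.000j on G[1,0]
R9: Y=0.002415+0.000j on G[4,3]
V1: row V1−V4=31.5, i_V1 at 1,4
solve → V1=0.1874+0.01193j, V2=-10.74+0.007828j, V3=-11.10+0.007797j, V4=-31.31+0.01193j
aux → i_V1=-0.1295+88.30j

4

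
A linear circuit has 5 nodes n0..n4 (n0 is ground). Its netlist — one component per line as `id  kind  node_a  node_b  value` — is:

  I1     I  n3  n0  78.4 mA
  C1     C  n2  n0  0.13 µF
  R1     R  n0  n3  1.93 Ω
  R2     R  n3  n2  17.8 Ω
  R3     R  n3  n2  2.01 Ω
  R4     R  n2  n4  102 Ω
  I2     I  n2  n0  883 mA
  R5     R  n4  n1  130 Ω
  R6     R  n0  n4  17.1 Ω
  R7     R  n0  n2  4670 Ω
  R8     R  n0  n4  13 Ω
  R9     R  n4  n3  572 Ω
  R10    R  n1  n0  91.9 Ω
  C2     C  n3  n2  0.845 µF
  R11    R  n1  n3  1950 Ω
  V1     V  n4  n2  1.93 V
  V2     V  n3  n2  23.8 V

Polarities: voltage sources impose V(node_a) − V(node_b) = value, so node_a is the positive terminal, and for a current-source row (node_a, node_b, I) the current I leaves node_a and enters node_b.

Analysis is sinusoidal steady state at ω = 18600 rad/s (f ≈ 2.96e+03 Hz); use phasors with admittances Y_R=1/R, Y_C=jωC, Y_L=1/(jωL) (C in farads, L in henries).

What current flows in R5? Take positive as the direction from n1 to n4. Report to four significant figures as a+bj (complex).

Apply KCL at each of the 4 non-ground nodes and solve the resulting linear system.
Node n1: branches {R5, R10, R11} → V_1 = -7.442+0.03254j
Node n2: branches {C1, R2, R3, R4, I2, R7, C2, V1, V2} → V_2 = -20.61+0.07568j
Node n3: branches {I1, R1, R2, R3, R9, C2, R11, V2} → V_3 = 3.191+0.07568j
Node n4: branches {R4, R5, R6, R8, R9, V1} → V_4 = -18.68+0.07568j
Source currents: i(V1)=2.635-0.01058j, i(V2)=-14.95-0.4133j

0.08644-0.0003319j A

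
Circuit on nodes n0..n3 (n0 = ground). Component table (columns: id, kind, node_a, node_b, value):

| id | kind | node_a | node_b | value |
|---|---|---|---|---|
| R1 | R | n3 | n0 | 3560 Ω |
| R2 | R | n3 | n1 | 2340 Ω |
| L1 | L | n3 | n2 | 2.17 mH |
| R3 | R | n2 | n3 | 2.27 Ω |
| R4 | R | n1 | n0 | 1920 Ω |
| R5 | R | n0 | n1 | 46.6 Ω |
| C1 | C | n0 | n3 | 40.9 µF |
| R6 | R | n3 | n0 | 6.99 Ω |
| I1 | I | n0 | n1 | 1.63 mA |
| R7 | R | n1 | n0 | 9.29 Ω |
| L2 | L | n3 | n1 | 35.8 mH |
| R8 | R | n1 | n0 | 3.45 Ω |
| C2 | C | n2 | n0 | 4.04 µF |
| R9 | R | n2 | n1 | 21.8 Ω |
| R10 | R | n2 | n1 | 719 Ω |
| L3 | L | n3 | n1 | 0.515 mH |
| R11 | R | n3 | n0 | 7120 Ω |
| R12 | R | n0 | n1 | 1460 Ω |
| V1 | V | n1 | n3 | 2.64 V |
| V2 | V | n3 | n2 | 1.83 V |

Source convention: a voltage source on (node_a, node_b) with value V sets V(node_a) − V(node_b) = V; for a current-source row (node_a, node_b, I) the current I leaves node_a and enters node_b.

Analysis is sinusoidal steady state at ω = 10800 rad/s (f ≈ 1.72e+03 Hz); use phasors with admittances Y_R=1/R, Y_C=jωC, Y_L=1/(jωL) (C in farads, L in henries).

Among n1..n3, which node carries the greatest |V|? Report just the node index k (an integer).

2

Apply KCL at each of the 3 non-ground nodes and solve the resulting linear system.
Node n1: branches {R2, R4, R5, I1, R7, L2, R8, R9, R10, L3, R12, V1} → V_1 = 1.582+1.053j
Node n2: branches {L1, R3, C2, R9, R10, V2} → V_2 = -2.888+1.053j
Node n3: branches {R1, R2, L1, R3, C1, R6, L2, L3, R11, V1, V2} → V_3 = -1.058+1.053j
Source currents: i(V1)=-0.8753+0.03905j, i(V2)=-1.063-0.04794j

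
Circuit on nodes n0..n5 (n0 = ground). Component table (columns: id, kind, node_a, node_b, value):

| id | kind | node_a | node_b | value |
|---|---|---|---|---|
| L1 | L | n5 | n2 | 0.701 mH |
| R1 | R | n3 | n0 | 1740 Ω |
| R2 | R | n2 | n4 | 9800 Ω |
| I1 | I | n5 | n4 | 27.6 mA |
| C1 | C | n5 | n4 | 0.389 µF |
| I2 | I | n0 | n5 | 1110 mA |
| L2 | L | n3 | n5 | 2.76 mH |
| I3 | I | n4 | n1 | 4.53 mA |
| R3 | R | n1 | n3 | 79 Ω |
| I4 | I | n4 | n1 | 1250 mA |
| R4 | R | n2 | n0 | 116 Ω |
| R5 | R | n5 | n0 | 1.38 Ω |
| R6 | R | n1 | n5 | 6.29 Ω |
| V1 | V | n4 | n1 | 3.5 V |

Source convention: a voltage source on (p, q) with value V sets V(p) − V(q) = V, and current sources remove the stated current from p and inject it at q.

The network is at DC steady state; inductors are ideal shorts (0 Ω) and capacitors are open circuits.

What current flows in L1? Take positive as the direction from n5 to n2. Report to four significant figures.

Element admittances at DC:
  L1: short n5↔n2 (DC inductor)
  Y(R1) = 0.0005747 S between n3,n0
  Y(R2) = 0.0001020 S between n2,n4
  I1: injects 0.0276 A into n4 (from n5)
  Y(C1) = 0.000 S between n5,n4
  I2: injects 1.11 A into n5 (from n0)
  L2: short n3↔n5 (DC inductor)
  I3: injects 0.00453 A into n1 (from n4)
  Y(R3) = 0.01266 S between n1,n3
  I4: injects 1.25 A into n1 (from n4)
  Y(R4) = 0.008621 S between n2,n0
  Y(R5) = 0.7246 S between n5,n0
  Y(R6) = 0.1590 S between n1,n5
  V1: constraint V(n4)−V(n1) = 3.5
Assemble and solve the 8×8 MNA system:
  V(n1)=1.671  V(n2)=1.513  V(n3)=1.513  V(n4)=5.171  V(n5)=1.513
  i(L1)=0.01267  i(L2)=0.001139  i(V1)=-1.227

0.01267 A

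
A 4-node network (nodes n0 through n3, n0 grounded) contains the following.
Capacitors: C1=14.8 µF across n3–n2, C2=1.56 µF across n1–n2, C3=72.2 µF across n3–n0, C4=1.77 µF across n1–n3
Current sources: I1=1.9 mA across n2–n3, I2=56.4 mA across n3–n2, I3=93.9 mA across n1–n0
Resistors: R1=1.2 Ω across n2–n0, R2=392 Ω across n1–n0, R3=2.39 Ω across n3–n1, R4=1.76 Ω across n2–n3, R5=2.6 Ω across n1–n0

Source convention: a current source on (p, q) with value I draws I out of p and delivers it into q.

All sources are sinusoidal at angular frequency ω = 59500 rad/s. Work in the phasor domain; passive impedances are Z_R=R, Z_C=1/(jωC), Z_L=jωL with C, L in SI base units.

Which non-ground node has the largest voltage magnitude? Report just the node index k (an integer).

Apply KCL at each of the 3 non-ground nodes and solve the resulting linear system.
Node n1: branches {C2, R2, R3, C4, R5, I3} → V_1 = -0.1084+0.03657j
Node n2: branches {C1, C2, I1, R1, R4, I2} → V_2 = 0.01722-0.01333j
Node n3: branches {C1, I1, C3, R3, R4, C4, I2} → V_3 = -0.0007094+0.01543j

1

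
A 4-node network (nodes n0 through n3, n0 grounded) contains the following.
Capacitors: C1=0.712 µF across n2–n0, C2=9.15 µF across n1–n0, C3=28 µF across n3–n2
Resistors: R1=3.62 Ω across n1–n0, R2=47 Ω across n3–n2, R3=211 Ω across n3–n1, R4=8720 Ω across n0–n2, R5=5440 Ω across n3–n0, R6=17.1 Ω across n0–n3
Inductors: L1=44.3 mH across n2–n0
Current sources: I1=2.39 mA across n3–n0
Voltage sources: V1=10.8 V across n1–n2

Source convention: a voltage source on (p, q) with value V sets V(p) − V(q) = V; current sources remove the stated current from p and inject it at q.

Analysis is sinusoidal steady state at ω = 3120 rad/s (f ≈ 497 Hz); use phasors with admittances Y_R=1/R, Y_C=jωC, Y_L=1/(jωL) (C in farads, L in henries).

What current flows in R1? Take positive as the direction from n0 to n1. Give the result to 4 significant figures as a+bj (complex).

-0.3685-0.1083j A

Apply KCL at each of the 3 non-ground nodes and solve the resulting linear system.
Node n1: branches {R1, C2, R3, V1} → V_1 = 1.334+0.3920j
Node n2: branches {C1, R2, L1, R4, C3, V1} → V_2 = -9.466+0.3920j
Node n3: branches {R2, R3, R5, R6, C3, I1} → V_3 = -6.146-3.305j
Source currents: i(V1)=-0.3927-0.1639j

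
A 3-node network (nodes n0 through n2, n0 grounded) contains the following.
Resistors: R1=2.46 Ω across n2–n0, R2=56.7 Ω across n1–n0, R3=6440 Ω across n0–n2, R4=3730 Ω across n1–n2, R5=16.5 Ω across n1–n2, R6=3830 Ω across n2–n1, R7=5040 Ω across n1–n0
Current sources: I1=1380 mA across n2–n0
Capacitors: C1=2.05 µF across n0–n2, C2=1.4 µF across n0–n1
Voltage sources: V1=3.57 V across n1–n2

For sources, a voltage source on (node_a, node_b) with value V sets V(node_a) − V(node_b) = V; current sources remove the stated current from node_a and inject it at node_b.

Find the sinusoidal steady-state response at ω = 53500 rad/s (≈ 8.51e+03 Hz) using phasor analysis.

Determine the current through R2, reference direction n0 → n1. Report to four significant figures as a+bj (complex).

-0.008457-0.01259j A

Element admittances at ω=53500 rad/s:
  Y(R1) = 0.4065+0.000j S between n2,n0
  Y(R2) = 0.01764+0.000j S between n1,n0
  Y(R3) = 0.0001553+0.000j S between n0,n2
  I1: injects 1.38 A into n0 (from n2)
  Y(C1) = 0.000+0.1097j S between n0,n2
  Y(R4) = 0.0002681+0.000j S between n1,n2
  Y(C2) = 0.000+0.07490j S between n0,n1
  Y(R5) = 0.06061+0.000j S between n1,n2
  Y(R6) = 0.0002611+0.000j S between n2,n1
  Y(R7) = 0.0001984+0.000j S between n1,n0
  V1: constraint V(n1)−V(n2) = 3.57
Assemble and solve the 3×3 MNA system:
  V(n1)=0.4795+0.7139j  V(n2)=-3.091+0.7139j
  i(V1)=-0.1733-0.04865j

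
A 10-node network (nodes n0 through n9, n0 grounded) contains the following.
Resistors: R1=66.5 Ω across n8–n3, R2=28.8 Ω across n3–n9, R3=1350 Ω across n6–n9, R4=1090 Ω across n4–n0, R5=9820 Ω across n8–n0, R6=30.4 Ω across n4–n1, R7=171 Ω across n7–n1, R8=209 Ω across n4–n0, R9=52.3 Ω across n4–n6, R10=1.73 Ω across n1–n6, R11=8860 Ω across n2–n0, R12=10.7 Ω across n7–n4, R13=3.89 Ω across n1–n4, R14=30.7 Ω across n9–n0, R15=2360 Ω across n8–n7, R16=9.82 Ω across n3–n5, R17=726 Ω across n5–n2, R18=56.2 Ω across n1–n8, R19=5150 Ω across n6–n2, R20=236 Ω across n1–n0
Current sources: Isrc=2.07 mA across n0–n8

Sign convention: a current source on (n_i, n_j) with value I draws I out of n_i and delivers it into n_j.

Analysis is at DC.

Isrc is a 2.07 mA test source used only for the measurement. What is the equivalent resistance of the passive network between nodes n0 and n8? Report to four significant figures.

Apply KCL at each of the 9 non-ground nodes and solve the resulting linear system.
Node n1: branches {R6, R7, R10, R13, R18, R20} → V_1 = 0.09060
Node n2: branches {R11, R17, R19} → V_2 = 0.06572
Node n3: branches {R1, R2, R16} → V_3 = 0.06764
Node n4: branches {R4, R6, R8, R9, R12, R13} → V_4 = 0.08904
Node n5: branches {R16, R17} → V_5 = 0.06761
Node n6: branches {R3, R9, R10, R19} → V_6 = 0.09047
Node n7: branches {R7, R12, R15} → V_7 = 0.08936
Node n8: branches {R1, R5, R15, R18, Isrc} → V_8 = 0.1420
Node n9: branches {R2, R3, R14} → V_9 = 0.03550

R_eq = 68.60 Ω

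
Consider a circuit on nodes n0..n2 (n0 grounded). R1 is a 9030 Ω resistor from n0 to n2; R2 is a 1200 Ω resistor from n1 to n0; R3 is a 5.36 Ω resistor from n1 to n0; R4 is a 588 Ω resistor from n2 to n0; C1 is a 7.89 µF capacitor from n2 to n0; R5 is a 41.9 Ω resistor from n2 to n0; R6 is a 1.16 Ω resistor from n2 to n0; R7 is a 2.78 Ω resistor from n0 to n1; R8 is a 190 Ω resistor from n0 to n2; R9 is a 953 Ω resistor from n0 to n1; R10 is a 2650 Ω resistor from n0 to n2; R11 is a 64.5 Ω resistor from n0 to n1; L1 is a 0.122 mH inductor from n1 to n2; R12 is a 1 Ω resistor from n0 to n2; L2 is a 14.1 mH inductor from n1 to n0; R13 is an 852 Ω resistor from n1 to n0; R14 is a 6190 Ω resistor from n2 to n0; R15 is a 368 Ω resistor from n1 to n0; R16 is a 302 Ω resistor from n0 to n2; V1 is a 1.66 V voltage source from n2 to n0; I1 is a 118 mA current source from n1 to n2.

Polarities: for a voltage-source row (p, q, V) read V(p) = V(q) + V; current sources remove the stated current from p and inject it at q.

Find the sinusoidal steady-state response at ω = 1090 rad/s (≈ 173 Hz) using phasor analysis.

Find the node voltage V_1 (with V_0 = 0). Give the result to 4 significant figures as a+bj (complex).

1.635-0.1379j V

Element admittances at ω=1090 rad/s:
  Y(R1) = 0.0001107+0.000j S between n0,n2
  Y(R2) = 0.0008333+0.000j S between n1,n0
  Y(R3) = 0.1866+0.000j S between n1,n0
  Y(R4) = 0.001701+0.000j S between n2,n0
  Y(C1) = 0.000+0.008600j S between n2,n0
  Y(R5) = 0.02387+0.000j S between n2,n0
  Y(R6) = 0.8621+0.000j S between n2,n0
  Y(R7) = 0.3597+0.000j S between n0,n1
  Y(R8) = 0.005263+0.000j S between n0,n2
  Y(R9) = 0.001049+0.000j S between n0,n1
  Y(R10) = 0.0003774+0.000j S between n0,n2
  Y(R11) = 0.01550+0.000j S between n0,n1
  Y(L1) = 0.000-7.520j S between n1,n2
  Y(R12) = 1.000+0.000j S between n0,n2
  Y(L2) = 0.000-0.06507j S between n1,n0
  Y(R13) = 0.001174+0.000j S between n1,n0
  Y(R14) = 0.0001616+0.000j S between n2,n0
  Y(R15) = 0.002717+0.000j S between n1,n0
  Y(R16) = 0.003311+0.000j S between n0,n2
  V1: constraint V(n2)−V(n0) = 1.66
  I1: injects 0.118 A into n2 (from n1)
Assemble and solve the 3×3 MNA system:
  V(n1)=1.635-0.1379j  V(n2)=1.660+0.000j
  i(V1)=-4.068+0.1704j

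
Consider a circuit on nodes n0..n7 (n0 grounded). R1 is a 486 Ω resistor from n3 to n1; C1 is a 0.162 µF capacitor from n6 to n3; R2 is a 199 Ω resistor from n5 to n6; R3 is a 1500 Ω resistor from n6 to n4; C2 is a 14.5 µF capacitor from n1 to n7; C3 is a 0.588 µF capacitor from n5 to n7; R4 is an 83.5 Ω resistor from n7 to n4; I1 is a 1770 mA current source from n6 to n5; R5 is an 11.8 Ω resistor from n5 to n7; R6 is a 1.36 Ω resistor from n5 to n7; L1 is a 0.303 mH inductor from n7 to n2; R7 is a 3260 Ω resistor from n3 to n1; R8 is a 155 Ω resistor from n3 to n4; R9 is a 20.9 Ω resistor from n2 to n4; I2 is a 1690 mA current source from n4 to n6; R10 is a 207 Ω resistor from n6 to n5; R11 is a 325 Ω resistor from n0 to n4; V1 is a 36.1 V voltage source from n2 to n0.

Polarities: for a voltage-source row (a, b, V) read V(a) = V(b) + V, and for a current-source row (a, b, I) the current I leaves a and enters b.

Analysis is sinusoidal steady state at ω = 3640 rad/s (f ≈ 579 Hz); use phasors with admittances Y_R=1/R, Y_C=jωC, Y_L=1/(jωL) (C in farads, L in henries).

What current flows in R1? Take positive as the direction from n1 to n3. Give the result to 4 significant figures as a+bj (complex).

0.04147+0.001145j A

Element admittances at ω=3640 rad/s:
  Y(R1) = 0.002058+0.000j S between n3,n1
  Y(C1) = 0.000+0.0005897j S between n6,n3
  Y(R2) = 0.005025+0.000j S between n5,n6
  Y(R3) = 0.0006667+0.000j S between n6,n4
  Y(C2) = 0.000+0.05278j S between n1,n7
  Y(C3) = 0.000+0.002140j S between n5,n7
  Y(R4) = 0.01198+0.000j S between n7,n4
  I1: injects 1.77 A into n5 (from n6)
  Y(R5) = 0.08475+0.000j S between n5,n7
  Y(R6) = 0.7353+0.000j S between n5,n7
  Y(L1) = 0.000-0.9067j S between n7,n2
  Y(R7) = 0.0003067+0.000j S between n3,n1
  Y(R8) = 0.006452+0.000j S between n3,n4
  Y(R9) = 0.04785+0.000j S between n2,n4
  I2: injects 1.69 A into n6 (from n4)
  Y(R10) = 0.004831+0.000j S between n6,n5
  Y(R11) = 0.003077+0.000j S between n0,n4
  V1: constraint V(n2)−V(n0) = 36.1
Assemble and solve the 8×8 MNA system:
  V(n1)=36.10+2.333j  V(n2)=36.10+0.000j  V(n3)=15.94+1.777j  V(n4)=8.452+0.4145j  V(n5)=38.17+1.416j  V(n6)=28.62+0.6419j  V(n7)=36.12+1.430j
  i(V1)=-0.02601-0.001275j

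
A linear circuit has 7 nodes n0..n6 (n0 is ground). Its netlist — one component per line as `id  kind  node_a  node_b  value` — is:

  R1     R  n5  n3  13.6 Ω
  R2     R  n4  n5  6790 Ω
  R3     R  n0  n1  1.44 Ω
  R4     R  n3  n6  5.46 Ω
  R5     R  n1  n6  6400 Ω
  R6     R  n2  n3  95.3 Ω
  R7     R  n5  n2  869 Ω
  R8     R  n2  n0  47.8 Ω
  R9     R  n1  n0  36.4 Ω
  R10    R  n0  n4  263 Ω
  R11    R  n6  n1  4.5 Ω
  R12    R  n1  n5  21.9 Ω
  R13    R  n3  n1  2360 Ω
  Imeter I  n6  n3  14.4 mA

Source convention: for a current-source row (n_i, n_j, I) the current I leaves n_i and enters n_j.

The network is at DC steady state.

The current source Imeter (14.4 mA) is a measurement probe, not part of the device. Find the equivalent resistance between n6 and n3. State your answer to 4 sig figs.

MNA unknowns: 6 node voltages V₁..V_6
R1: Y=0.07353 on G[5,3]
R2: Y=0.0001473 on G[4,5]
R3: Y=0.6944 on G[0,1]
R4: Y=0.1832 on G[3,6]
R5: Y=0.0001563 on G[1,6]
R6: Y=0.01049 on G[2,3]
R7: Y=0.001151 on G[5,2]
R8: Y=0.02092 on G[2,0]
R9: Y=0.02747 on G[1,0]
R10: Y=0.003802 on G[0,4]
R11: Y=0.2222 on G[6,1]
R12: Y=0.04566 on G[1,5]
R13: Y=0.0004237 on G[3,1]
Imeter: z[6]−=0.0144, z[3]+=0.0144
solve → V1=-0.0005792, V2=0.01975, V3=0.05745, V4=0.001306, V5=0.03503, V6=-0.009882

R_eq = 4.676 Ω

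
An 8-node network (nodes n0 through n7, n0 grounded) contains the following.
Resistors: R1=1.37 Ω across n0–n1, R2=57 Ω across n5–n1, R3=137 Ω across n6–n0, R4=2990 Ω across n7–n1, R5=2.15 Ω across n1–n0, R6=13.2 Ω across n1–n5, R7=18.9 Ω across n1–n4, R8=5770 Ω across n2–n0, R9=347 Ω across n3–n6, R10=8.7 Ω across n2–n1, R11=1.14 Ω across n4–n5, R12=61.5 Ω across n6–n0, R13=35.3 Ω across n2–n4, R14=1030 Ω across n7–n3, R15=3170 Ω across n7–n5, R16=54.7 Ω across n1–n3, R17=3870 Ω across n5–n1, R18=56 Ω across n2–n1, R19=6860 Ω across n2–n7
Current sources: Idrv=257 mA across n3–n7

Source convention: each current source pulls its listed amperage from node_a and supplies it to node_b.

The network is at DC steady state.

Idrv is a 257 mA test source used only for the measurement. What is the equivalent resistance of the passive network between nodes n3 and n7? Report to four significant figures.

Element admittances at DC:
  Y(R1) = 0.7299 S between n0,n1
  Y(R2) = 0.01754 S between n5,n1
  Y(R3) = 0.007299 S between n6,n0
  Y(R4) = 0.0003344 S between n7,n1
  Y(R5) = 0.4651 S between n1,n0
  Y(R6) = 0.07576 S between n1,n5
  Y(R7) = 0.05291 S between n1,n4
  Y(R8) = 0.0001733 S between n2,n0
  Y(R9) = 0.002882 S between n3,n6
  Y(R10) = 0.1149 S between n2,n1
  Y(R11) = 0.8772 S between n4,n5
  Y(R12) = 0.01626 S between n6,n0
  Y(R13) = 0.02833 S between n2,n4
  Y(R14) = 0.0009709 S between n7,n3
  Y(R15) = 0.0003155 S between n7,n5
  Y(R16) = 0.01828 S between n1,n3
  Y(R17) = 0.0002584 S between n5,n1
  Y(R18) = 0.01786 S between n2,n1
  Y(R19) = 0.0001458 S between n2,n7
  Idrv: injects 0.257 A into n7 (from n3)
Assemble and solve the 7×7 MNA system:
  V(n1)=0.01163  V(n2)=0.1886  V(n3)=-5.425  V(n4)=0.2865  V(n5)=0.3062  V(n6)=-0.5912  V(n7)=142.6

R_eq = 575.9 Ω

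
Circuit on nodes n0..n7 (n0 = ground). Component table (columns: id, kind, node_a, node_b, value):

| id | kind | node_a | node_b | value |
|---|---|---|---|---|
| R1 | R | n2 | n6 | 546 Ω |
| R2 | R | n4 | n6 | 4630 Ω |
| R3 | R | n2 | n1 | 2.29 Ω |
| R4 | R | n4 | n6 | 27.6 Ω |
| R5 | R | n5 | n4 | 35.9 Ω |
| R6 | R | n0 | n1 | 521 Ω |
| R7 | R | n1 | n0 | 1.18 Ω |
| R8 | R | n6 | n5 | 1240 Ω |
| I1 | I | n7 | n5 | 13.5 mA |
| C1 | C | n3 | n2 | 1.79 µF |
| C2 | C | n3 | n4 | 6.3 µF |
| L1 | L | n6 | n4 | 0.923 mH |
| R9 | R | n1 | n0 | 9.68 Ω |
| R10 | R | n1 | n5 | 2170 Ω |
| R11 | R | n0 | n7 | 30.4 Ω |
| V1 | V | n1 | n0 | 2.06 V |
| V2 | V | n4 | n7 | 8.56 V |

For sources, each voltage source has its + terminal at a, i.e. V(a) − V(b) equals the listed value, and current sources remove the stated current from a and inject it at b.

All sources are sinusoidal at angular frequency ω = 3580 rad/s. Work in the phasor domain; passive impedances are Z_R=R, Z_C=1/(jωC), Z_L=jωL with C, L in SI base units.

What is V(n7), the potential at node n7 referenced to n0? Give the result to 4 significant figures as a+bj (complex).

-0.5532-0.8335j V

Element admittances at ω=3580 rad/s:
  Y(R1) = 0.001832+0.000j S between n2,n6
  Y(R2) = 0.0002160+0.000j S between n4,n6
  Y(R3) = 0.4367+0.000j S between n2,n1
  Y(R4) = 0.03623+0.000j S between n4,n6
  Y(R5) = 0.02786+0.000j S between n5,n4
  Y(R6) = 0.001919+0.000j S between n0,n1
  Y(R7) = 0.8475+0.000j S between n1,n0
  Y(R8) = 0.0008065+0.000j S between n6,n5
  I1: injects 0.0135 A into n5 (from n7)
  Y(C1) = 0.000+0.006408j S between n3,n2
  Y(C2) = 0.000+0.02255j S between n3,n4
  Y(L1) = 0.000-0.3026j S between n6,n4
  Y(R9) = 0.1033+0.000j S between n1,n0
  Y(R10) = 0.0004608+0.000j S between n1,n5
  Y(R11) = 0.03289+0.000j S between n0,n7
  V1: constraint V(n1)−V(n0) = 2.06
  V2: constraint V(n4)−V(n7) = 8.56
Assemble and solve the 9×9 MNA system:
  V(n1)=2.060+0.000j  V(n2)=2.095+0.06366j  V(n3)=6.699-0.6350j  V(n4)=8.007-0.8335j  V(n5)=8.376-0.8213j  V(n6)=7.997-0.8671j  V(n7)=-0.5532-0.8335j
  i(V1)=-1.944+0.02742j  i(V2)=-0.004697-0.02742j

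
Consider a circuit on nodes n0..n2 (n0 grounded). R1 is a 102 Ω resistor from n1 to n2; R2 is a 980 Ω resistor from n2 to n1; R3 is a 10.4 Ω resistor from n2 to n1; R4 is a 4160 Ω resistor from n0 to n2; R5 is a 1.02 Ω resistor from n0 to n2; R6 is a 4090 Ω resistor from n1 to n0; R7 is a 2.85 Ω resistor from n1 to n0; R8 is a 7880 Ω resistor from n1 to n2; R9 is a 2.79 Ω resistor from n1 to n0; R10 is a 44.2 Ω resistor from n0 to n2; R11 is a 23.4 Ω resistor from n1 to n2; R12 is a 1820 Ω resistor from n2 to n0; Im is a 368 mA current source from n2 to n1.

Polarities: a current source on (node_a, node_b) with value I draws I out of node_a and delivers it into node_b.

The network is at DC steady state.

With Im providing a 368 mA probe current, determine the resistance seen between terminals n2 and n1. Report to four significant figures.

Apply KCL at each of the 2 non-ground nodes and solve the resulting linear system.
Node n1: branches {R1, R2, R3, R6, R7, R8, R9, R11, Im} → V_1 = 0.3812
Node n2: branches {R1, R2, R3, R4, R5, R8, R10, R11, R12, Im} → V_2 = -0.2695

R_eq = 1.768 Ω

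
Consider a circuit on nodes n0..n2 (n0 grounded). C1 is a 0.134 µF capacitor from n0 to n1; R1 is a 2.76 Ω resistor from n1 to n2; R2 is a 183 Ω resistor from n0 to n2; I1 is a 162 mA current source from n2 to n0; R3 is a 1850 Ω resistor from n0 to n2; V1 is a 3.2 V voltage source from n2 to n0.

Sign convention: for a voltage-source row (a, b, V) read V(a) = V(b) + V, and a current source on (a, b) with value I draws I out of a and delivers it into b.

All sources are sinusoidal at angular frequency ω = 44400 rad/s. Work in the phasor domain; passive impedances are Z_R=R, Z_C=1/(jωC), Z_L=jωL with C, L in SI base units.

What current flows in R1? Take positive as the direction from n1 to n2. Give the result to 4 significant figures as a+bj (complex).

Apply KCL at each of the 2 non-ground nodes and solve the resulting linear system.
Node n1: branches {C1, R1} → V_1 = 3.199-0.05253j
Node n2: branches {R1, R2, I1, R3, V1} → V_2 = 3.200+0.000j
Source currents: i(V1)=-0.1815-0.01903j

-0.0003125-0.01903j A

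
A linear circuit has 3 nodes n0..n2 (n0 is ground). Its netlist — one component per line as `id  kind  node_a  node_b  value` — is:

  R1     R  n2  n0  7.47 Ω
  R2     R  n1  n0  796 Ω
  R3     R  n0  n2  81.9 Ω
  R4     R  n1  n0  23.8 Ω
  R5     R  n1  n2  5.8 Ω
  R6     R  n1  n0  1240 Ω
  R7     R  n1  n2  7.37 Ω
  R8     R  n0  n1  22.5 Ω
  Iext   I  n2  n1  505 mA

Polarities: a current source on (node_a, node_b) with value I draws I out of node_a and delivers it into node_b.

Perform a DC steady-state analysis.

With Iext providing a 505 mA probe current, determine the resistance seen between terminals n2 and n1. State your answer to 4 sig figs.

Apply KCL at each of the 2 non-ground nodes and solve the resulting linear system.
Node n1: branches {R2, R4, R5, R6, R7, R8, Iext} → V_1 = 0.8657
Node n2: branches {R1, R3, R5, R7, Iext} → V_2 = -0.5246

R_eq = 2.753 Ω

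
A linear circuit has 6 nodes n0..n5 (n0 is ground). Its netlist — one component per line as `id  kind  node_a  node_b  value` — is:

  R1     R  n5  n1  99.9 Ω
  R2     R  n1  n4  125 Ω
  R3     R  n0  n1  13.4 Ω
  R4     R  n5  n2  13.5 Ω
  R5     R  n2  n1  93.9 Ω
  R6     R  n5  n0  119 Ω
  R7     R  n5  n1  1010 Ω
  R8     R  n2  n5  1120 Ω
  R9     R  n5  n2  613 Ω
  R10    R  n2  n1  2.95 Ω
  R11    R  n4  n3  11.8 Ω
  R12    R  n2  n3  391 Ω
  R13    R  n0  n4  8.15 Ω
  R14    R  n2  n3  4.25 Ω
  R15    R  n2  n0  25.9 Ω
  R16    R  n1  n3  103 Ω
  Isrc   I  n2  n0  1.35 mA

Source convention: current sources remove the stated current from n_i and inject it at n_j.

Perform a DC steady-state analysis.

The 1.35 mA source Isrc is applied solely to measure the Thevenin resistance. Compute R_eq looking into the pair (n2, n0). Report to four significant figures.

Apply KCL at each of the 5 non-ground nodes and solve the resulting linear system.
Node n1: branches {R1, R2, R3, R5, R7, R10, R16} → V_1 = -0.007313
Node n2: branches {R4, R5, R8, R9, R10, R12, R14, R15, Isrc} → V_2 = -0.008944
Node n3: branches {R11, R12, R14, R16} → V_3 = -0.007430
Node n4: branches {R2, R11, R13} → V_4 = -0.003194
Node n5: branches {R1, R4, R6, R7, R8, R9} → V_5 = -0.007974

R_eq = 6.625 Ω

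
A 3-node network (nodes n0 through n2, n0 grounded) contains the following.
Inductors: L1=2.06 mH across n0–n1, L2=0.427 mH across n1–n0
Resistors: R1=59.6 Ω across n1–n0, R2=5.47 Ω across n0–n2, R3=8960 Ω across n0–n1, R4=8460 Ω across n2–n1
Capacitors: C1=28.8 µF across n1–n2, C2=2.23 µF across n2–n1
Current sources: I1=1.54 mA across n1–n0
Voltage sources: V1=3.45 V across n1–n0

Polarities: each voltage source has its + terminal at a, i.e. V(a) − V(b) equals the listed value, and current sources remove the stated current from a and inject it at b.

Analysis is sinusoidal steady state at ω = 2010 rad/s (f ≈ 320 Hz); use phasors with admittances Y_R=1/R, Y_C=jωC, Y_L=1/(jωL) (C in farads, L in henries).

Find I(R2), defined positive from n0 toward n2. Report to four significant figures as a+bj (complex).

Element admittances at ω=2010 rad/s:
  Y(L1) = 0.000-0.2415j S between n0,n1
  Y(R1) = 0.01678+0.000j S between n1,n0
  Y(R2) = 0.1828+0.000j S between n0,n2
  Y(C1) = 0.000+0.05789j S between n1,n2
  Y(R3) = 0.0001116+0.000j S between n0,n1
  Y(L2) = 0.000-1.165j S between n1,n0
  Y(R4) = 0.0001182+0.000j S between n2,n1
  I1: injects 0.00154 A into n0 (from n1)
  Y(C2) = 0.000+0.004482j S between n2,n1
  V1: constraint V(n1)−V(n0) = 3.45
Assemble and solve the 3×3 MNA system:
  V(n1)=3.450+0.000j  V(n2)=0.3613+1.053j
  i(V1)=-0.1259+4.660j

-0.06605-0.1925j A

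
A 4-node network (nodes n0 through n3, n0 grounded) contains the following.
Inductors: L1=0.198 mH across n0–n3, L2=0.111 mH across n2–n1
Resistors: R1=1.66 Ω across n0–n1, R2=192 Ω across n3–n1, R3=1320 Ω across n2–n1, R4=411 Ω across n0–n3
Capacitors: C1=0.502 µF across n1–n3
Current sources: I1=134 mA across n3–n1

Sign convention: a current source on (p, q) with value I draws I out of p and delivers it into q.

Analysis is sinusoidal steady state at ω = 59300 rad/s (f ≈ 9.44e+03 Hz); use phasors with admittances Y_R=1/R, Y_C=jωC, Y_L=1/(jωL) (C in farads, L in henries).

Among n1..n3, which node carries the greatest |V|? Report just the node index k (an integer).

3

MNA unknowns: 3 node voltages V₁..V_3
L1: Y=0.000-0.08517j on G[0,3]
R1: Y=0.6024+0.000j on G[0,1]
R2: Y=0.005208+0.000j on G[3,1]
R3: Y=0.0007576+0.000j on G[2,1]
L2: Y=0.000-0.1519j on G[2,1]
C1: Y=0.000+0.02977j on G[1,3]
R4: Y=0.002433+0.000j on G[0,3]
I1: z[3]−=0.134, z[1]+=0.134
solve → V1=0.3256-0.05935j, V2=0.3256-0.05935j, V3=-0.4852-2.289j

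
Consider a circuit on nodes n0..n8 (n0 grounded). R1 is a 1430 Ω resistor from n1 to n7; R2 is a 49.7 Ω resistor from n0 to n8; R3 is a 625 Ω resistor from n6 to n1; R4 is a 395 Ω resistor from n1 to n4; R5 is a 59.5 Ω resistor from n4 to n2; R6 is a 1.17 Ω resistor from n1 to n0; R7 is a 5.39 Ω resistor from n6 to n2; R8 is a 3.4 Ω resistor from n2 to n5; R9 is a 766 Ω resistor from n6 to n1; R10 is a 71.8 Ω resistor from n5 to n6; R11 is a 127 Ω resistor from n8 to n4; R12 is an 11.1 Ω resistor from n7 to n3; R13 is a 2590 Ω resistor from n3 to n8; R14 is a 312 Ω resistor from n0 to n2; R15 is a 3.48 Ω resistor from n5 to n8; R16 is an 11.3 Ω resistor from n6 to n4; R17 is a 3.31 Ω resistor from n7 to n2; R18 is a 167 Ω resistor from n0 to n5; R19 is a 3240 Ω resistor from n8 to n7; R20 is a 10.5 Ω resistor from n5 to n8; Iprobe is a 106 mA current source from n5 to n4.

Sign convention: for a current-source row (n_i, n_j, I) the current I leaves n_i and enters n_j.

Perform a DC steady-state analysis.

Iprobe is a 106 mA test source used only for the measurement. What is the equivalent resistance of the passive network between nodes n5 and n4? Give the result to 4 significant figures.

Apply KCL at each of the 8 non-ground nodes and solve the resulting linear system.
Node n1: branches {R1, R3, R4, R6, R9} → V_1 = 0.005067
Node n2: branches {R5, R7, R8, R14, R17} → V_2 = 0.07363
Node n3: branches {R12, R13} → V_3 = 0.07190
Node n4: branches {R4, R5, R11, R16, Iprobe} → V_4 = 1.230
Node n5: branches {R8, R10, R15, R18, R20, Iprobe} → V_5 = -0.2041
Node n6: branches {R3, R7, R9, R10, R16} → V_6 = 0.4116
Node n7: branches {R1, R12, R17, R19} → V_7 = 0.07293
Node n8: branches {R2, R11, R13, R15, R19, R20} → V_8 = -0.1662

R_eq = 13.53 Ω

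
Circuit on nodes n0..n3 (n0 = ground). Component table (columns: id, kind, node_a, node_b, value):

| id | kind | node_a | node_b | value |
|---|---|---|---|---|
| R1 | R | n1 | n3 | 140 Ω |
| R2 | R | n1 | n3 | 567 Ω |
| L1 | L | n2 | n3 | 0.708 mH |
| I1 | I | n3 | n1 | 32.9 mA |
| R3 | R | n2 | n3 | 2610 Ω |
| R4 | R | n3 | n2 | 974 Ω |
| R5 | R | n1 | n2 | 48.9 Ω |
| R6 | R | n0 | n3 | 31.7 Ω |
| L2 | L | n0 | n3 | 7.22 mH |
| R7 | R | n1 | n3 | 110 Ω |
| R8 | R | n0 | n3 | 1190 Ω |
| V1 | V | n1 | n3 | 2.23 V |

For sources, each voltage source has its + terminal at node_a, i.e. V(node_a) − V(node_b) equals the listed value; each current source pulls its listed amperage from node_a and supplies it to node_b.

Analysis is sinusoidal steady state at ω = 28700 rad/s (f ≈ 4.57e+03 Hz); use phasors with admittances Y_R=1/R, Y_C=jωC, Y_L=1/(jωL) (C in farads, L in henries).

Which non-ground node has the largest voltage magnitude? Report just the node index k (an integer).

1

Apply KCL at each of the 3 non-ground nodes and solve the resulting linear system.
Node n1: branches {R1, R2, I1, R5, R7, V1} → V_1 = 2.230+0.000j
Node n2: branches {L1, R3, R4, R5} → V_2 = 0.3438+0.7739j
Node n3: branches {R1, R2, L1, I1, R3, R4, R6, L2, R7, R8, V1} → V_3 = 0.000+0.000j
Source currents: i(V1)=-0.04581+0.01583j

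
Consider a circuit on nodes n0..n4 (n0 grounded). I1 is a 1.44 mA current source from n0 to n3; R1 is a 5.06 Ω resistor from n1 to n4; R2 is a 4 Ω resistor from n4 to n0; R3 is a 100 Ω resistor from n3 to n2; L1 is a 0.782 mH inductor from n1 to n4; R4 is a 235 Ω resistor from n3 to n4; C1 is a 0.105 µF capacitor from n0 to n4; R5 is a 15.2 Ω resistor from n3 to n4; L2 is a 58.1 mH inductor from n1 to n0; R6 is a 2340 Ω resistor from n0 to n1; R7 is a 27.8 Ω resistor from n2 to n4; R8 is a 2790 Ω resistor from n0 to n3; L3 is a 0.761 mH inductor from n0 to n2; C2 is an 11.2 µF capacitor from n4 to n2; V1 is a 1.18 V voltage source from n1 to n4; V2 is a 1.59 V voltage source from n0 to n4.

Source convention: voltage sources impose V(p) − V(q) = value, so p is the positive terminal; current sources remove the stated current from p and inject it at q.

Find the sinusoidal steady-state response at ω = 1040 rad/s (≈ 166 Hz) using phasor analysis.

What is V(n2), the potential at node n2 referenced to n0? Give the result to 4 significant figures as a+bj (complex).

0.01276-0.05706j V

Element admittances at ω=1040 rad/s:
  I1: injects 0.00144 A into n3 (from n0)
  Y(R1) = 0.1976+0.000j S between n1,n4
  Y(R2) = 0.2500+0.000j S between n4,n0
  Y(R3) = 0.01000+0.000j S between n3,n2
  Y(L1) = 0.000-1.230j S between n1,n4
  Y(R4) = 0.004255+0.000j S between n3,n4
  Y(C1) = 0.000+0.0001092j S between n0,n4
  Y(R5) = 0.06579+0.000j S between n3,n4
  Y(L2) = 0.000-0.01655j S between n1,n0
  Y(R6) = 0.0004274+0.000j S between n0,n1
  Y(R7) = 0.03597+0.000j S between n2,n4
  Y(R8) = 0.0003584+0.000j S between n0,n3
  Y(L3) = 0.000-1.264j S between n0,n2
  Y(C2) = 0.000+0.01165j S between n4,n2
  V1: constraint V(n1)−V(n4) = 1.18
  V2: constraint V(n0)−V(n4) = 1.59
Assemble and solve the 6×6 MNA system:
  V(n1)=-0.4100+0.000j  V(n2)=0.01276-0.05706j  V(n3)=-1.366-0.007097j  V(n4)=-1.590+0.000j
  i(V1)=-0.2330+1.444j  i(V2)=-0.4717-0.009507j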